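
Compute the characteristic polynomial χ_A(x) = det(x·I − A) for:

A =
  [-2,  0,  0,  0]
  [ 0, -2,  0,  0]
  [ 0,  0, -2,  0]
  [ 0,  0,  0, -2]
x^4 + 8*x^3 + 24*x^2 + 32*x + 16

Expanding det(x·I − A) (e.g. by cofactor expansion or by noting that A is similar to its Jordan form J, which has the same characteristic polynomial as A) gives
  χ_A(x) = x^4 + 8*x^3 + 24*x^2 + 32*x + 16
which factors as (x + 2)^4. The eigenvalues (with algebraic multiplicities) are λ = -2 with multiplicity 4.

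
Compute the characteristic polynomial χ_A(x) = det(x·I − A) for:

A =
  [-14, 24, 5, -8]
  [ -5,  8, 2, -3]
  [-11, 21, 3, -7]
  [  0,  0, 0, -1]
x^4 + 4*x^3 + 6*x^2 + 4*x + 1

Expanding det(x·I − A) (e.g. by cofactor expansion or by noting that A is similar to its Jordan form J, which has the same characteristic polynomial as A) gives
  χ_A(x) = x^4 + 4*x^3 + 6*x^2 + 4*x + 1
which factors as (x + 1)^4. The eigenvalues (with algebraic multiplicities) are λ = -1 with multiplicity 4.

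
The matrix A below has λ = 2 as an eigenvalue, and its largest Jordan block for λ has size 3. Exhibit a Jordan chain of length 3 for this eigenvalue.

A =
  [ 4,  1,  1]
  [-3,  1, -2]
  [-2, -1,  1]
A Jordan chain for λ = 2 of length 3:
v_1 = (-1, 1, 1)ᵀ
v_2 = (2, -3, -2)ᵀ
v_3 = (1, 0, 0)ᵀ

Let N = A − (2)·I. We want v_3 with N^3 v_3 = 0 but N^2 v_3 ≠ 0; then v_{j-1} := N · v_j for j = 3, …, 2.

Pick v_3 = (1, 0, 0)ᵀ.
Then v_2 = N · v_3 = (2, -3, -2)ᵀ.
Then v_1 = N · v_2 = (-1, 1, 1)ᵀ.

Sanity check: (A − (2)·I) v_1 = (0, 0, 0)ᵀ = 0. ✓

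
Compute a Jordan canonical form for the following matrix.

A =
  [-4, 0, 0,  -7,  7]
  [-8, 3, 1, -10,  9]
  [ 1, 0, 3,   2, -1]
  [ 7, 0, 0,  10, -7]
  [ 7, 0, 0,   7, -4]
J_1(-4) ⊕ J_3(3) ⊕ J_1(3)

The characteristic polynomial is
  det(x·I − A) = x^5 - 8*x^4 + 6*x^3 + 108*x^2 - 351*x + 324 = (x - 3)^4*(x + 4)

Eigenvalues and multiplicities (the geometric multiplicity of λ is n − rank(A − λI), which equals the number of Jordan blocks for λ):
  λ = -4: algebraic multiplicity = 1, geometric multiplicity = 1
  λ = 3: algebraic multiplicity = 4, geometric multiplicity = 2

Determining the block sizes for each eigenvalue:
  λ = -4: one block (gm = 1), so the single block has size am = 1 → block sizes [1]
  λ = 3: with am = 4 and gm = 2, the partition is not yet determined (e.g. several partitions of 4 into 2 parts exist). Let N = A − (3)·I. Computing rank(N^1) = 3, rank(N^2) = 2, rank(N^3) = 1; the number of blocks of size ≥ j is rank(N^{j−1}) − rank(N^j), giving [2, 1, 1]. So we have 1 block(s) of size 3, 1 block(s) of size 1 → block sizes [3, 1]

Assembling the blocks gives a Jordan form
J =
  [-4, 0, 0, 0, 0]
  [ 0, 3, 1, 0, 0]
  [ 0, 0, 3, 1, 0]
  [ 0, 0, 0, 3, 0]
  [ 0, 0, 0, 0, 3]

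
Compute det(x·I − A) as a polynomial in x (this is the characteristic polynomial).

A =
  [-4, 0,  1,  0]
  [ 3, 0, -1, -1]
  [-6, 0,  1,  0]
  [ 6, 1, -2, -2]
x^4 + 5*x^3 + 9*x^2 + 7*x + 2

Expanding det(x·I − A) (e.g. by cofactor expansion or by noting that A is similar to its Jordan form J, which has the same characteristic polynomial as A) gives
  χ_A(x) = x^4 + 5*x^3 + 9*x^2 + 7*x + 2
which factors as (x + 1)^3*(x + 2). The eigenvalues (with algebraic multiplicities) are λ = -2 with multiplicity 1, λ = -1 with multiplicity 3.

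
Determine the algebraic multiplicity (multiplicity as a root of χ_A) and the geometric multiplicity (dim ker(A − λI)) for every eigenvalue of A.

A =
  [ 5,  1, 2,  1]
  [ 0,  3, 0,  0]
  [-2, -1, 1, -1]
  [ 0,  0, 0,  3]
λ = 3: alg = 4, geom = 3

Step 1 — factor the characteristic polynomial to read off the algebraic multiplicities:
  χ_A(x) = (x - 3)^4

Step 2 — compute geometric multiplicities via the rank-nullity identity g(λ) = n − rank(A − λI):
  rank(A − (3)·I) = 1, so dim ker(A − (3)·I) = n − 1 = 3

Summary:
  λ = 3: algebraic multiplicity = 4, geometric multiplicity = 3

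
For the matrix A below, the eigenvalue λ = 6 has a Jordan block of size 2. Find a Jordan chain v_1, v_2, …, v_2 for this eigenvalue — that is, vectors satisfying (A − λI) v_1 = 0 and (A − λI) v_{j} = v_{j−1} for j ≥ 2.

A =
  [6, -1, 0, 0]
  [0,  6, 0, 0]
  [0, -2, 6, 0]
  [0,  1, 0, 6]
A Jordan chain for λ = 6 of length 2:
v_1 = (-1, 0, -2, 1)ᵀ
v_2 = (0, 1, 0, 0)ᵀ

Let N = A − (6)·I. We want v_2 with N^2 v_2 = 0 but N^1 v_2 ≠ 0; then v_{j-1} := N · v_j for j = 2, …, 2.

Pick v_2 = (0, 1, 0, 0)ᵀ.
Then v_1 = N · v_2 = (-1, 0, -2, 1)ᵀ.

Sanity check: (A − (6)·I) v_1 = (0, 0, 0, 0)ᵀ = 0. ✓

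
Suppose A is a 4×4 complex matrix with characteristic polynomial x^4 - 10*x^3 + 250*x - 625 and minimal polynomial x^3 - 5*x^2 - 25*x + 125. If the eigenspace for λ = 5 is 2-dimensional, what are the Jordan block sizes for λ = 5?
Block sizes for λ = 5: [2, 1]

Step 1 — from the characteristic polynomial, algebraic multiplicity of λ = 5 is 3. From dim ker(A − (5)·I) = 2, there are exactly 2 Jordan blocks for λ = 5.
Step 2 — from the minimal polynomial, the factor (x − 5)^2 tells us the largest block for λ = 5 has size 2.
Step 3 — with total size 3, 2 blocks, and largest block 2, the block sizes (in nonincreasing order) are [2, 1].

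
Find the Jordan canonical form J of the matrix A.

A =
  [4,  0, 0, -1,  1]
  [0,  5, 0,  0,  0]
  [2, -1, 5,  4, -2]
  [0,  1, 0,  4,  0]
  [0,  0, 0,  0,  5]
J_2(4) ⊕ J_2(5) ⊕ J_1(5)

The characteristic polynomial is
  det(x·I − A) = x^5 - 23*x^4 + 211*x^3 - 965*x^2 + 2200*x - 2000 = (x - 5)^3*(x - 4)^2

Eigenvalues and multiplicities (the geometric multiplicity of λ is n − rank(A − λI), which equals the number of Jordan blocks for λ):
  λ = 4: algebraic multiplicity = 2, geometric multiplicity = 1
  λ = 5: algebraic multiplicity = 3, geometric multiplicity = 2

Determining the block sizes for each eigenvalue:
  λ = 4: one block (gm = 1), so the single block has size am = 2 → block sizes [2]
  λ = 5: 2 blocks summing to 3 forces exactly one block of size 2 and the rest size 1 → block sizes [2, 1]

Assembling the blocks gives a Jordan form
J =
  [4, 1, 0, 0, 0]
  [0, 4, 0, 0, 0]
  [0, 0, 5, 1, 0]
  [0, 0, 0, 5, 0]
  [0, 0, 0, 0, 5]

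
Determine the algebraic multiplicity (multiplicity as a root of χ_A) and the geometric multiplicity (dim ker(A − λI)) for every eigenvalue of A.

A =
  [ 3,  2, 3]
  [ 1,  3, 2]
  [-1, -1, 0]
λ = 2: alg = 3, geom = 1

Step 1 — factor the characteristic polynomial to read off the algebraic multiplicities:
  χ_A(x) = (x - 2)^3

Step 2 — compute geometric multiplicities via the rank-nullity identity g(λ) = n − rank(A − λI):
  rank(A − (2)·I) = 2, so dim ker(A − (2)·I) = n − 2 = 1

Summary:
  λ = 2: algebraic multiplicity = 3, geometric multiplicity = 1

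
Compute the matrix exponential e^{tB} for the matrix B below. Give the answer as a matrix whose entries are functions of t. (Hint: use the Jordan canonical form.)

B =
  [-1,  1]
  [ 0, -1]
e^{tB} =
  [exp(-t), t*exp(-t)]
  [0, exp(-t)]

Strategy: write B = P · J · P⁻¹ where J is a Jordan canonical form, so e^{tB} = P · e^{tJ} · P⁻¹, and e^{tJ} can be computed block-by-block.

B has Jordan form
J =
  [-1,  1]
  [ 0, -1]
(up to reordering of blocks).

Per-block formulas:
  For a 2×2 Jordan block J_2(-1): exp(t · J_2(-1)) = e^(-1t)·(I + t·N), where N is the 2×2 nilpotent shift.

After assembling e^{tJ} and conjugating by P, we get:

e^{tB} =
  [exp(-t), t*exp(-t)]
  [0, exp(-t)]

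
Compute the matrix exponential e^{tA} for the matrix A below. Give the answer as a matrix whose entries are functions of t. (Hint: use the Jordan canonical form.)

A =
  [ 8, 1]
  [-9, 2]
e^{tA} =
  [3*t*exp(5*t) + exp(5*t), t*exp(5*t)]
  [-9*t*exp(5*t), -3*t*exp(5*t) + exp(5*t)]

Strategy: write A = P · J · P⁻¹ where J is a Jordan canonical form, so e^{tA} = P · e^{tJ} · P⁻¹, and e^{tJ} can be computed block-by-block.

A has Jordan form
J =
  [5, 1]
  [0, 5]
(up to reordering of blocks).

Per-block formulas:
  For a 2×2 Jordan block J_2(5): exp(t · J_2(5)) = e^(5t)·(I + t·N), where N is the 2×2 nilpotent shift.

After assembling e^{tJ} and conjugating by P, we get:

e^{tA} =
  [3*t*exp(5*t) + exp(5*t), t*exp(5*t)]
  [-9*t*exp(5*t), -3*t*exp(5*t) + exp(5*t)]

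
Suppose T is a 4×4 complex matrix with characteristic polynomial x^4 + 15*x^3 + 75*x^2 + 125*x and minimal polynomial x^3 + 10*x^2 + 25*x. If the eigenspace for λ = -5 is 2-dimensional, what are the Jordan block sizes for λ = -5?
Block sizes for λ = -5: [2, 1]

Step 1 — from the characteristic polynomial, algebraic multiplicity of λ = -5 is 3. From dim ker(T − (-5)·I) = 2, there are exactly 2 Jordan blocks for λ = -5.
Step 2 — from the minimal polynomial, the factor (x + 5)^2 tells us the largest block for λ = -5 has size 2.
Step 3 — with total size 3, 2 blocks, and largest block 2, the block sizes (in nonincreasing order) are [2, 1].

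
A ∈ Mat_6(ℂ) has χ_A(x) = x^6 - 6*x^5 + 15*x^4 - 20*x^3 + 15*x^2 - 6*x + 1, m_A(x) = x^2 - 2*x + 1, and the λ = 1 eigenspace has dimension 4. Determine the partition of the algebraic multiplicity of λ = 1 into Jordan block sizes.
Block sizes for λ = 1: [2, 2, 1, 1]

Step 1 — from the characteristic polynomial, algebraic multiplicity of λ = 1 is 6. From dim ker(A − (1)·I) = 4, there are exactly 4 Jordan blocks for λ = 1.
Step 2 — from the minimal polynomial, the factor (x − 1)^2 tells us the largest block for λ = 1 has size 2.
Step 3 — with total size 6, 4 blocks, and largest block 2, the block sizes (in nonincreasing order) are [2, 2, 1, 1].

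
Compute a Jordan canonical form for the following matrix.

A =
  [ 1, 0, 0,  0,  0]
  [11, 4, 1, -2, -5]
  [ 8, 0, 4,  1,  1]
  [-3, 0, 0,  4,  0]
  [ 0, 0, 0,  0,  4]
J_1(1) ⊕ J_3(4) ⊕ J_1(4)

The characteristic polynomial is
  det(x·I − A) = x^5 - 17*x^4 + 112*x^3 - 352*x^2 + 512*x - 256 = (x - 4)^4*(x - 1)

Eigenvalues and multiplicities (the geometric multiplicity of λ is n − rank(A − λI), which equals the number of Jordan blocks for λ):
  λ = 1: algebraic multiplicity = 1, geometric multiplicity = 1
  λ = 4: algebraic multiplicity = 4, geometric multiplicity = 2

Determining the block sizes for each eigenvalue:
  λ = 1: one block (gm = 1), so the single block has size am = 1 → block sizes [1]
  λ = 4: with am = 4 and gm = 2, the partition is not yet determined (e.g. several partitions of 4 into 2 parts exist). Let N = A − (4)·I. Computing rank(N^1) = 3, rank(N^2) = 2, rank(N^3) = 1; the number of blocks of size ≥ j is rank(N^{j−1}) − rank(N^j), giving [2, 1, 1]. So we have 1 block(s) of size 3, 1 block(s) of size 1 → block sizes [3, 1]

Assembling the blocks gives a Jordan form
J =
  [1, 0, 0, 0, 0]
  [0, 4, 1, 0, 0]
  [0, 0, 4, 1, 0]
  [0, 0, 0, 4, 0]
  [0, 0, 0, 0, 4]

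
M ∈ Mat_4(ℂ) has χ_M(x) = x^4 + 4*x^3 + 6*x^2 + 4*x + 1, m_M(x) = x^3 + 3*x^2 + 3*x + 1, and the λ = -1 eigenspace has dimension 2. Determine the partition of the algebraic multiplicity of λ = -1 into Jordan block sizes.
Block sizes for λ = -1: [3, 1]

Step 1 — from the characteristic polynomial, algebraic multiplicity of λ = -1 is 4. From dim ker(M − (-1)·I) = 2, there are exactly 2 Jordan blocks for λ = -1.
Step 2 — from the minimal polynomial, the factor (x + 1)^3 tells us the largest block for λ = -1 has size 3.
Step 3 — with total size 4, 2 blocks, and largest block 3, the block sizes (in nonincreasing order) are [3, 1].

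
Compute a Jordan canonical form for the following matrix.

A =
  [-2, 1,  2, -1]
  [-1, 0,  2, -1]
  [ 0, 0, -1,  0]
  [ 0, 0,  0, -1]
J_2(-1) ⊕ J_1(-1) ⊕ J_1(-1)

The characteristic polynomial is
  det(x·I − A) = x^4 + 4*x^3 + 6*x^2 + 4*x + 1 = (x + 1)^4

Eigenvalues and multiplicities (the geometric multiplicity of λ is n − rank(A − λI), which equals the number of Jordan blocks for λ):
  λ = -1: algebraic multiplicity = 4, geometric multiplicity = 3

Determining the block sizes for each eigenvalue:
  λ = -1: 3 blocks summing to 4 forces exactly one block of size 2 and the rest size 1 → block sizes [2, 1, 1]

Assembling the blocks gives a Jordan form
J =
  [-1,  1,  0,  0]
  [ 0, -1,  0,  0]
  [ 0,  0, -1,  0]
  [ 0,  0,  0, -1]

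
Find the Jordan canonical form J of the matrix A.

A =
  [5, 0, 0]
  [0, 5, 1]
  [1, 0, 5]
J_3(5)

The characteristic polynomial is
  det(x·I − A) = x^3 - 15*x^2 + 75*x - 125 = (x - 5)^3

Eigenvalues and multiplicities (the geometric multiplicity of λ is n − rank(A − λI), which equals the number of Jordan blocks for λ):
  λ = 5: algebraic multiplicity = 3, geometric multiplicity = 1

Determining the block sizes for each eigenvalue:
  λ = 5: one block (gm = 1), so the single block has size am = 3 → block sizes [3]

Assembling the blocks gives a Jordan form
J =
  [5, 1, 0]
  [0, 5, 1]
  [0, 0, 5]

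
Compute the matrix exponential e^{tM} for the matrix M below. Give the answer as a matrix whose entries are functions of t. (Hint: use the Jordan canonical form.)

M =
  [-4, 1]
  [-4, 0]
e^{tM} =
  [-2*t*exp(-2*t) + exp(-2*t), t*exp(-2*t)]
  [-4*t*exp(-2*t), 2*t*exp(-2*t) + exp(-2*t)]

Strategy: write M = P · J · P⁻¹ where J is a Jordan canonical form, so e^{tM} = P · e^{tJ} · P⁻¹, and e^{tJ} can be computed block-by-block.

M has Jordan form
J =
  [-2,  1]
  [ 0, -2]
(up to reordering of blocks).

Per-block formulas:
  For a 2×2 Jordan block J_2(-2): exp(t · J_2(-2)) = e^(-2t)·(I + t·N), where N is the 2×2 nilpotent shift.

After assembling e^{tJ} and conjugating by P, we get:

e^{tM} =
  [-2*t*exp(-2*t) + exp(-2*t), t*exp(-2*t)]
  [-4*t*exp(-2*t), 2*t*exp(-2*t) + exp(-2*t)]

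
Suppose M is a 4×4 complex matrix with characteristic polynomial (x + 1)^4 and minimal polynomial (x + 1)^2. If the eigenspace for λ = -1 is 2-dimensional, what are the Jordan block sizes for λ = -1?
Block sizes for λ = -1: [2, 2]

Step 1 — from the characteristic polynomial, algebraic multiplicity of λ = -1 is 4. From dim ker(M − (-1)·I) = 2, there are exactly 2 Jordan blocks for λ = -1.
Step 2 — from the minimal polynomial, the factor (x + 1)^2 tells us the largest block for λ = -1 has size 2.
Step 3 — with total size 4, 2 blocks, and largest block 2, the block sizes (in nonincreasing order) are [2, 2].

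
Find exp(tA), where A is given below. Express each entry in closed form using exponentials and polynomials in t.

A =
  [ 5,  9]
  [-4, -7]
e^{tA} =
  [6*t*exp(-t) + exp(-t), 9*t*exp(-t)]
  [-4*t*exp(-t), -6*t*exp(-t) + exp(-t)]

Strategy: write A = P · J · P⁻¹ where J is a Jordan canonical form, so e^{tA} = P · e^{tJ} · P⁻¹, and e^{tJ} can be computed block-by-block.

A has Jordan form
J =
  [-1,  1]
  [ 0, -1]
(up to reordering of blocks).

Per-block formulas:
  For a 2×2 Jordan block J_2(-1): exp(t · J_2(-1)) = e^(-1t)·(I + t·N), where N is the 2×2 nilpotent shift.

After assembling e^{tJ} and conjugating by P, we get:

e^{tA} =
  [6*t*exp(-t) + exp(-t), 9*t*exp(-t)]
  [-4*t*exp(-t), -6*t*exp(-t) + exp(-t)]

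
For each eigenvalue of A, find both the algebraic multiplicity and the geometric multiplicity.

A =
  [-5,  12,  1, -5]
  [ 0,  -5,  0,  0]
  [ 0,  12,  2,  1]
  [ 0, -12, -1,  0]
λ = -5: alg = 2, geom = 2; λ = 1: alg = 2, geom = 1

Step 1 — factor the characteristic polynomial to read off the algebraic multiplicities:
  χ_A(x) = (x - 1)^2*(x + 5)^2

Step 2 — compute geometric multiplicities via the rank-nullity identity g(λ) = n − rank(A − λI):
  rank(A − (-5)·I) = 2, so dim ker(A − (-5)·I) = n − 2 = 2
  rank(A − (1)·I) = 3, so dim ker(A − (1)·I) = n − 3 = 1

Summary:
  λ = -5: algebraic multiplicity = 2, geometric multiplicity = 2
  λ = 1: algebraic multiplicity = 2, geometric multiplicity = 1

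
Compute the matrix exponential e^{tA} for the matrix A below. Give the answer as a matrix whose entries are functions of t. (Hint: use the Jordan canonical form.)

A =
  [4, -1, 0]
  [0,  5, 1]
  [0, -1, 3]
e^{tA} =
  [exp(4*t), -t^2*exp(4*t)/2 - t*exp(4*t), -t^2*exp(4*t)/2]
  [0, t*exp(4*t) + exp(4*t), t*exp(4*t)]
  [0, -t*exp(4*t), -t*exp(4*t) + exp(4*t)]

Strategy: write A = P · J · P⁻¹ where J is a Jordan canonical form, so e^{tA} = P · e^{tJ} · P⁻¹, and e^{tJ} can be computed block-by-block.

A has Jordan form
J =
  [4, 1, 0]
  [0, 4, 1]
  [0, 0, 4]
(up to reordering of blocks).

Per-block formulas:
  For a 3×3 Jordan block J_3(4): exp(t · J_3(4)) = e^(4t)·(I + t·N + (t^2/2)·N^2), where N is the 3×3 nilpotent shift.

After assembling e^{tJ} and conjugating by P, we get:

e^{tA} =
  [exp(4*t), -t^2*exp(4*t)/2 - t*exp(4*t), -t^2*exp(4*t)/2]
  [0, t*exp(4*t) + exp(4*t), t*exp(4*t)]
  [0, -t*exp(4*t), -t*exp(4*t) + exp(4*t)]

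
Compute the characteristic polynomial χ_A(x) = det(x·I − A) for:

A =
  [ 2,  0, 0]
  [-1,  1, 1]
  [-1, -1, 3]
x^3 - 6*x^2 + 12*x - 8

Expanding det(x·I − A) (e.g. by cofactor expansion or by noting that A is similar to its Jordan form J, which has the same characteristic polynomial as A) gives
  χ_A(x) = x^3 - 6*x^2 + 12*x - 8
which factors as (x - 2)^3. The eigenvalues (with algebraic multiplicities) are λ = 2 with multiplicity 3.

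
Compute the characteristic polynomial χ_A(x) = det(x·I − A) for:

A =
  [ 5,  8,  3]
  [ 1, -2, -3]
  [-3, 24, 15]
x^3 - 18*x^2 + 108*x - 216

Expanding det(x·I − A) (e.g. by cofactor expansion or by noting that A is similar to its Jordan form J, which has the same characteristic polynomial as A) gives
  χ_A(x) = x^3 - 18*x^2 + 108*x - 216
which factors as (x - 6)^3. The eigenvalues (with algebraic multiplicities) are λ = 6 with multiplicity 3.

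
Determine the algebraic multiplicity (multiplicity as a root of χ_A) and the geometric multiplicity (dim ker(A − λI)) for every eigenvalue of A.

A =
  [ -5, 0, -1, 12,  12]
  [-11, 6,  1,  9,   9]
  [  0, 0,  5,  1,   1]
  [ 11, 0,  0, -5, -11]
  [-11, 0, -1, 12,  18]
λ = -5: alg = 1, geom = 1; λ = 6: alg = 4, geom = 2

Step 1 — factor the characteristic polynomial to read off the algebraic multiplicities:
  χ_A(x) = (x - 6)^4*(x + 5)

Step 2 — compute geometric multiplicities via the rank-nullity identity g(λ) = n − rank(A − λI):
  rank(A − (-5)·I) = 4, so dim ker(A − (-5)·I) = n − 4 = 1
  rank(A − (6)·I) = 3, so dim ker(A − (6)·I) = n − 3 = 2

Summary:
  λ = -5: algebraic multiplicity = 1, geometric multiplicity = 1
  λ = 6: algebraic multiplicity = 4, geometric multiplicity = 2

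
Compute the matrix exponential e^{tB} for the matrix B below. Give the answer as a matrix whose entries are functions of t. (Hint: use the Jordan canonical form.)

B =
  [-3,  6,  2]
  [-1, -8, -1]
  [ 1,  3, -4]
e^{tB} =
  [2*t*exp(-5*t) + exp(-5*t), 6*t*exp(-5*t), 2*t*exp(-5*t)]
  [-t*exp(-5*t), -3*t*exp(-5*t) + exp(-5*t), -t*exp(-5*t)]
  [t*exp(-5*t), 3*t*exp(-5*t), t*exp(-5*t) + exp(-5*t)]

Strategy: write B = P · J · P⁻¹ where J is a Jordan canonical form, so e^{tB} = P · e^{tJ} · P⁻¹, and e^{tJ} can be computed block-by-block.

B has Jordan form
J =
  [-5,  1,  0]
  [ 0, -5,  0]
  [ 0,  0, -5]
(up to reordering of blocks).

Per-block formulas:
  For a 2×2 Jordan block J_2(-5): exp(t · J_2(-5)) = e^(-5t)·(I + t·N), where N is the 2×2 nilpotent shift.
  For a 1×1 block at λ = -5: exp(t · [-5]) = [e^(-5t)].

After assembling e^{tJ} and conjugating by P, we get:

e^{tB} =
  [2*t*exp(-5*t) + exp(-5*t), 6*t*exp(-5*t), 2*t*exp(-5*t)]
  [-t*exp(-5*t), -3*t*exp(-5*t) + exp(-5*t), -t*exp(-5*t)]
  [t*exp(-5*t), 3*t*exp(-5*t), t*exp(-5*t) + exp(-5*t)]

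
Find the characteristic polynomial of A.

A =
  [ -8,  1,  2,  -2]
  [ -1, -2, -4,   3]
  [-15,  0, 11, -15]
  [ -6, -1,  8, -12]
x^4 + 11*x^3 + 36*x^2 + 16*x - 64

Expanding det(x·I − A) (e.g. by cofactor expansion or by noting that A is similar to its Jordan form J, which has the same characteristic polynomial as A) gives
  χ_A(x) = x^4 + 11*x^3 + 36*x^2 + 16*x - 64
which factors as (x - 1)*(x + 4)^3. The eigenvalues (with algebraic multiplicities) are λ = -4 with multiplicity 3, λ = 1 with multiplicity 1.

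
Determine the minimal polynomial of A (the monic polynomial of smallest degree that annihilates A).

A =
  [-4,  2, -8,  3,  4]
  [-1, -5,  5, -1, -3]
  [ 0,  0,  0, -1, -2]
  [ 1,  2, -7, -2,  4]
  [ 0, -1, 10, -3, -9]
x^3 + 12*x^2 + 48*x + 64

The characteristic polynomial is χ_A(x) = (x + 4)^5, so the eigenvalues are known. The minimal polynomial is
  m_A(x) = Π_λ (x − λ)^{k_λ}
where k_λ is the size of the *largest* Jordan block for λ (equivalently, the smallest k with (A − λI)^k v = 0 for every generalised eigenvector v of λ).

  λ = -4: largest Jordan block has size 3, contributing (x + 4)^3

So m_A(x) = (x + 4)^3 = x^3 + 12*x^2 + 48*x + 64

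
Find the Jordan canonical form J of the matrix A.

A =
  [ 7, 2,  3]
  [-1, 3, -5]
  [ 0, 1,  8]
J_3(6)

The characteristic polynomial is
  det(x·I − A) = x^3 - 18*x^2 + 108*x - 216 = (x - 6)^3

Eigenvalues and multiplicities (the geometric multiplicity of λ is n − rank(A − λI), which equals the number of Jordan blocks for λ):
  λ = 6: algebraic multiplicity = 3, geometric multiplicity = 1

Determining the block sizes for each eigenvalue:
  λ = 6: one block (gm = 1), so the single block has size am = 3 → block sizes [3]

Assembling the blocks gives a Jordan form
J =
  [6, 1, 0]
  [0, 6, 1]
  [0, 0, 6]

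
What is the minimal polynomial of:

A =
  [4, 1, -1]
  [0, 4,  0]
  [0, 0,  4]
x^2 - 8*x + 16

The characteristic polynomial is χ_A(x) = (x - 4)^3, so the eigenvalues are known. The minimal polynomial is
  m_A(x) = Π_λ (x − λ)^{k_λ}
where k_λ is the size of the *largest* Jordan block for λ (equivalently, the smallest k with (A − λI)^k v = 0 for every generalised eigenvector v of λ).

  λ = 4: largest Jordan block has size 2, contributing (x − 4)^2

So m_A(x) = (x - 4)^2 = x^2 - 8*x + 16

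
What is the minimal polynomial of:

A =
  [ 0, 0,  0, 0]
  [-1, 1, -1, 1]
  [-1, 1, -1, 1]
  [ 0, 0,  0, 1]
x^3 - x^2

The characteristic polynomial is χ_A(x) = x^3*(x - 1), so the eigenvalues are known. The minimal polynomial is
  m_A(x) = Π_λ (x − λ)^{k_λ}
where k_λ is the size of the *largest* Jordan block for λ (equivalently, the smallest k with (A − λI)^k v = 0 for every generalised eigenvector v of λ).

  λ = 0: largest Jordan block has size 2, contributing (x − 0)^2
  λ = 1: largest Jordan block has size 1, contributing (x − 1)

So m_A(x) = x^2*(x - 1) = x^3 - x^2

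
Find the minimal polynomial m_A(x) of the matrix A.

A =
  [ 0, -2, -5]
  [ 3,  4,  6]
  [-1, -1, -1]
x^3 - 3*x^2 + 3*x - 1

The characteristic polynomial is χ_A(x) = (x - 1)^3, so the eigenvalues are known. The minimal polynomial is
  m_A(x) = Π_λ (x − λ)^{k_λ}
where k_λ is the size of the *largest* Jordan block for λ (equivalently, the smallest k with (A − λI)^k v = 0 for every generalised eigenvector v of λ).

  λ = 1: largest Jordan block has size 3, contributing (x − 1)^3

So m_A(x) = (x - 1)^3 = x^3 - 3*x^2 + 3*x - 1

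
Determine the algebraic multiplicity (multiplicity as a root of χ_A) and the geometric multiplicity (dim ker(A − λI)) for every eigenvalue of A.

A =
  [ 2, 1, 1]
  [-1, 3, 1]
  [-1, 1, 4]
λ = 3: alg = 3, geom = 1

Step 1 — factor the characteristic polynomial to read off the algebraic multiplicities:
  χ_A(x) = (x - 3)^3

Step 2 — compute geometric multiplicities via the rank-nullity identity g(λ) = n − rank(A − λI):
  rank(A − (3)·I) = 2, so dim ker(A − (3)·I) = n − 2 = 1

Summary:
  λ = 3: algebraic multiplicity = 3, geometric multiplicity = 1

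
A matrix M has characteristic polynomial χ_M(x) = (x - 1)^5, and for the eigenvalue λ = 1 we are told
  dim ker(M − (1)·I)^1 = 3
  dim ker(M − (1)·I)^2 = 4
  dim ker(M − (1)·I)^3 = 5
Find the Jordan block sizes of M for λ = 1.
Block sizes for λ = 1: [3, 1, 1]

From the dimensions of kernels of powers, the number of Jordan blocks of size at least j is d_j − d_{j−1} where d_j = dim ker(N^j) (with d_0 = 0). Computing the differences gives [3, 1, 1].
The number of blocks of size exactly k is (#blocks of size ≥ k) − (#blocks of size ≥ k + 1), so the partition is: 2 block(s) of size 1, 1 block(s) of size 3.
In nonincreasing order the block sizes are [3, 1, 1].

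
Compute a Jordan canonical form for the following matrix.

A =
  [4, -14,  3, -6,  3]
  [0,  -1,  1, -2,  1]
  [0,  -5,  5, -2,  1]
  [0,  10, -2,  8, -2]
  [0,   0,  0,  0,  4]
J_3(4) ⊕ J_1(4) ⊕ J_1(4)

The characteristic polynomial is
  det(x·I − A) = x^5 - 20*x^4 + 160*x^3 - 640*x^2 + 1280*x - 1024 = (x - 4)^5

Eigenvalues and multiplicities (the geometric multiplicity of λ is n − rank(A − λI), which equals the number of Jordan blocks for λ):
  λ = 4: algebraic multiplicity = 5, geometric multiplicity = 3

Determining the block sizes for each eigenvalue:
  λ = 4: with am = 5 and gm = 3, the partition is not yet determined (e.g. several partitions of 5 into 3 parts exist). Let N = A − (4)·I. Computing rank(N^1) = 2, rank(N^2) = 1, rank(N^3) = 0; the number of blocks of size ≥ j is rank(N^{j−1}) − rank(N^j), giving [3, 1, 1]. So we have 1 block(s) of size 3, 2 block(s) of size 1 → block sizes [3, 1, 1]

Assembling the blocks gives a Jordan form
J =
  [4, 1, 0, 0, 0]
  [0, 4, 1, 0, 0]
  [0, 0, 4, 0, 0]
  [0, 0, 0, 4, 0]
  [0, 0, 0, 0, 4]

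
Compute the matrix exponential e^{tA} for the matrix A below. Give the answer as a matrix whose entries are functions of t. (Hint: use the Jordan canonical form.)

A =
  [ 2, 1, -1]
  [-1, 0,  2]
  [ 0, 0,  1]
e^{tA} =
  [t*exp(t) + exp(t), t*exp(t), t^2*exp(t)/2 - t*exp(t)]
  [-t*exp(t), -t*exp(t) + exp(t), -t^2*exp(t)/2 + 2*t*exp(t)]
  [0, 0, exp(t)]

Strategy: write A = P · J · P⁻¹ where J is a Jordan canonical form, so e^{tA} = P · e^{tJ} · P⁻¹, and e^{tJ} can be computed block-by-block.

A has Jordan form
J =
  [1, 1, 0]
  [0, 1, 1]
  [0, 0, 1]
(up to reordering of blocks).

Per-block formulas:
  For a 3×3 Jordan block J_3(1): exp(t · J_3(1)) = e^(1t)·(I + t·N + (t^2/2)·N^2), where N is the 3×3 nilpotent shift.

After assembling e^{tJ} and conjugating by P, we get:

e^{tA} =
  [t*exp(t) + exp(t), t*exp(t), t^2*exp(t)/2 - t*exp(t)]
  [-t*exp(t), -t*exp(t) + exp(t), -t^2*exp(t)/2 + 2*t*exp(t)]
  [0, 0, exp(t)]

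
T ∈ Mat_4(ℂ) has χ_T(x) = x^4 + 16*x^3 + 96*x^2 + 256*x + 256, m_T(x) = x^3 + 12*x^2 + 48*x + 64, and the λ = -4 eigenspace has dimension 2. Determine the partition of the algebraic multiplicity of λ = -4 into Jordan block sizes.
Block sizes for λ = -4: [3, 1]

Step 1 — from the characteristic polynomial, algebraic multiplicity of λ = -4 is 4. From dim ker(T − (-4)·I) = 2, there are exactly 2 Jordan blocks for λ = -4.
Step 2 — from the minimal polynomial, the factor (x + 4)^3 tells us the largest block for λ = -4 has size 3.
Step 3 — with total size 4, 2 blocks, and largest block 3, the block sizes (in nonincreasing order) are [3, 1].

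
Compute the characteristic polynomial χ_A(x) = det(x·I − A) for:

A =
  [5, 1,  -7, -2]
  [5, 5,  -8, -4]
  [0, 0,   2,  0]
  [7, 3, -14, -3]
x^4 - 9*x^3 + 30*x^2 - 44*x + 24

Expanding det(x·I − A) (e.g. by cofactor expansion or by noting that A is similar to its Jordan form J, which has the same characteristic polynomial as A) gives
  χ_A(x) = x^4 - 9*x^3 + 30*x^2 - 44*x + 24
which factors as (x - 3)*(x - 2)^3. The eigenvalues (with algebraic multiplicities) are λ = 2 with multiplicity 3, λ = 3 with multiplicity 1.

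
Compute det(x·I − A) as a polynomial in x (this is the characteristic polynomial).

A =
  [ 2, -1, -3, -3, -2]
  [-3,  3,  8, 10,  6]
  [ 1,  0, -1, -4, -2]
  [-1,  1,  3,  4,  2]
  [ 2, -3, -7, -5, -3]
x^5 - 5*x^4 + 10*x^3 - 10*x^2 + 5*x - 1

Expanding det(x·I − A) (e.g. by cofactor expansion or by noting that A is similar to its Jordan form J, which has the same characteristic polynomial as A) gives
  χ_A(x) = x^5 - 5*x^4 + 10*x^3 - 10*x^2 + 5*x - 1
which factors as (x - 1)^5. The eigenvalues (with algebraic multiplicities) are λ = 1 with multiplicity 5.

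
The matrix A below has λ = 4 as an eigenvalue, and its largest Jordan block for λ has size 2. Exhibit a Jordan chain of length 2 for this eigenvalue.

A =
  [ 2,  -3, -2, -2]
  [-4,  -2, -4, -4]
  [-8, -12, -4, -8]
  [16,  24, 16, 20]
A Jordan chain for λ = 4 of length 2:
v_1 = (-2, -4, -8, 16)ᵀ
v_2 = (1, 0, 0, 0)ᵀ

Let N = A − (4)·I. We want v_2 with N^2 v_2 = 0 but N^1 v_2 ≠ 0; then v_{j-1} := N · v_j for j = 2, …, 2.

Pick v_2 = (1, 0, 0, 0)ᵀ.
Then v_1 = N · v_2 = (-2, -4, -8, 16)ᵀ.

Sanity check: (A − (4)·I) v_1 = (0, 0, 0, 0)ᵀ = 0. ✓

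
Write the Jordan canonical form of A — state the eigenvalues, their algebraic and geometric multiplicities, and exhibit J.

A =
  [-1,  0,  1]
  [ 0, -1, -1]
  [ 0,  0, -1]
J_2(-1) ⊕ J_1(-1)

The characteristic polynomial is
  det(x·I − A) = x^3 + 3*x^2 + 3*x + 1 = (x + 1)^3

Eigenvalues and multiplicities (the geometric multiplicity of λ is n − rank(A − λI), which equals the number of Jordan blocks for λ):
  λ = -1: algebraic multiplicity = 3, geometric multiplicity = 2

Determining the block sizes for each eigenvalue:
  λ = -1: 2 blocks summing to 3 forces exactly one block of size 2 and the rest size 1 → block sizes [2, 1]

Assembling the blocks gives a Jordan form
J =
  [-1,  1,  0]
  [ 0, -1,  0]
  [ 0,  0, -1]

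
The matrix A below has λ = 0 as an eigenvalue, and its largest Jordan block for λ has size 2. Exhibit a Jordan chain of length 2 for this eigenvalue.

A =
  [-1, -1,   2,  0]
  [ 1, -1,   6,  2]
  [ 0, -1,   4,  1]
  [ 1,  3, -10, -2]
A Jordan chain for λ = 0 of length 2:
v_1 = (-1, 1, 0, 1)ᵀ
v_2 = (1, 0, 0, 0)ᵀ

Let N = A − (0)·I. We want v_2 with N^2 v_2 = 0 but N^1 v_2 ≠ 0; then v_{j-1} := N · v_j for j = 2, …, 2.

Pick v_2 = (1, 0, 0, 0)ᵀ.
Then v_1 = N · v_2 = (-1, 1, 0, 1)ᵀ.

Sanity check: (A − (0)·I) v_1 = (0, 0, 0, 0)ᵀ = 0. ✓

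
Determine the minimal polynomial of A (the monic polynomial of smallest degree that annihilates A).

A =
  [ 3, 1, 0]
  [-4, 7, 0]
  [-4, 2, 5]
x^2 - 10*x + 25

The characteristic polynomial is χ_A(x) = (x - 5)^3, so the eigenvalues are known. The minimal polynomial is
  m_A(x) = Π_λ (x − λ)^{k_λ}
where k_λ is the size of the *largest* Jordan block for λ (equivalently, the smallest k with (A − λI)^k v = 0 for every generalised eigenvector v of λ).

  λ = 5: largest Jordan block has size 2, contributing (x − 5)^2

So m_A(x) = (x - 5)^2 = x^2 - 10*x + 25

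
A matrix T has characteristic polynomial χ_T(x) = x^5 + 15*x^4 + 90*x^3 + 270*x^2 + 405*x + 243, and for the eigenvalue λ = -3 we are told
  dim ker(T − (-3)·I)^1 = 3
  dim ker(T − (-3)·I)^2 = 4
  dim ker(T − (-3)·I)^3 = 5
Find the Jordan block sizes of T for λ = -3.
Block sizes for λ = -3: [3, 1, 1]

From the dimensions of kernels of powers, the number of Jordan blocks of size at least j is d_j − d_{j−1} where d_j = dim ker(N^j) (with d_0 = 0). Computing the differences gives [3, 1, 1].
The number of blocks of size exactly k is (#blocks of size ≥ k) − (#blocks of size ≥ k + 1), so the partition is: 2 block(s) of size 1, 1 block(s) of size 3.
In nonincreasing order the block sizes are [3, 1, 1].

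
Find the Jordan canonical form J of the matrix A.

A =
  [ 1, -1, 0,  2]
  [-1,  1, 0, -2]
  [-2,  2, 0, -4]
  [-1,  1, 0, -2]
J_2(0) ⊕ J_1(0) ⊕ J_1(0)

The characteristic polynomial is
  det(x·I − A) = x^4

Eigenvalues and multiplicities (the geometric multiplicity of λ is n − rank(A − λI), which equals the number of Jordan blocks for λ):
  λ = 0: algebraic multiplicity = 4, geometric multiplicity = 3

Determining the block sizes for each eigenvalue:
  λ = 0: 3 blocks summing to 4 forces exactly one block of size 2 and the rest size 1 → block sizes [2, 1, 1]

Assembling the blocks gives a Jordan form
J =
  [0, 1, 0, 0]
  [0, 0, 0, 0]
  [0, 0, 0, 0]
  [0, 0, 0, 0]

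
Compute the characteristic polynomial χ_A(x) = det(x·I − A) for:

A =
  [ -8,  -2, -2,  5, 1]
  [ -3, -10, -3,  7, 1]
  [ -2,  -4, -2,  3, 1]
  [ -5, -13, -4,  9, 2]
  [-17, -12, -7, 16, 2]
x^5 + 9*x^4 + 24*x^3 + 16*x^2

Expanding det(x·I − A) (e.g. by cofactor expansion or by noting that A is similar to its Jordan form J, which has the same characteristic polynomial as A) gives
  χ_A(x) = x^5 + 9*x^4 + 24*x^3 + 16*x^2
which factors as x^2*(x + 1)*(x + 4)^2. The eigenvalues (with algebraic multiplicities) are λ = -4 with multiplicity 2, λ = -1 with multiplicity 1, λ = 0 with multiplicity 2.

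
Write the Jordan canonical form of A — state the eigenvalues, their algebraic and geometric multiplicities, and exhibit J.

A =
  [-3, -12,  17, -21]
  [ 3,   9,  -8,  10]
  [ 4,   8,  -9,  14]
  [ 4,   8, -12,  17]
J_3(3) ⊕ J_1(5)

The characteristic polynomial is
  det(x·I − A) = x^4 - 14*x^3 + 72*x^2 - 162*x + 135 = (x - 5)*(x - 3)^3

Eigenvalues and multiplicities (the geometric multiplicity of λ is n − rank(A − λI), which equals the number of Jordan blocks for λ):
  λ = 3: algebraic multiplicity = 3, geometric multiplicity = 1
  λ = 5: algebraic multiplicity = 1, geometric multiplicity = 1

Determining the block sizes for each eigenvalue:
  λ = 3: one block (gm = 1), so the single block has size am = 3 → block sizes [3]
  λ = 5: one block (gm = 1), so the single block has size am = 1 → block sizes [1]

Assembling the blocks gives a Jordan form
J =
  [3, 1, 0, 0]
  [0, 3, 1, 0]
  [0, 0, 3, 0]
  [0, 0, 0, 5]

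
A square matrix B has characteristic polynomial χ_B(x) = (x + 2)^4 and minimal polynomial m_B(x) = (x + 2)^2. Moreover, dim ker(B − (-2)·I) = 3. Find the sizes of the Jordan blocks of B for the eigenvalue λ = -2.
Block sizes for λ = -2: [2, 1, 1]

Step 1 — from the characteristic polynomial, algebraic multiplicity of λ = -2 is 4. From dim ker(B − (-2)·I) = 3, there are exactly 3 Jordan blocks for λ = -2.
Step 2 — from the minimal polynomial, the factor (x + 2)^2 tells us the largest block for λ = -2 has size 2.
Step 3 — with total size 4, 3 blocks, and largest block 2, the block sizes (in nonincreasing order) are [2, 1, 1].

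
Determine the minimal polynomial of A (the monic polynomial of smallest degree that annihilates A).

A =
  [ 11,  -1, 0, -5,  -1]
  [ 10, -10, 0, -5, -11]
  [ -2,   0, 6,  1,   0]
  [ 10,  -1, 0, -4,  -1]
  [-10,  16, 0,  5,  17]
x^4 - 19*x^3 + 126*x^2 - 324*x + 216

The characteristic polynomial is χ_A(x) = (x - 6)^3*(x - 1)^2, so the eigenvalues are known. The minimal polynomial is
  m_A(x) = Π_λ (x − λ)^{k_λ}
where k_λ is the size of the *largest* Jordan block for λ (equivalently, the smallest k with (A − λI)^k v = 0 for every generalised eigenvector v of λ).

  λ = 1: largest Jordan block has size 1, contributing (x − 1)
  λ = 6: largest Jordan block has size 3, contributing (x − 6)^3

So m_A(x) = (x - 6)^3*(x - 1) = x^4 - 19*x^3 + 126*x^2 - 324*x + 216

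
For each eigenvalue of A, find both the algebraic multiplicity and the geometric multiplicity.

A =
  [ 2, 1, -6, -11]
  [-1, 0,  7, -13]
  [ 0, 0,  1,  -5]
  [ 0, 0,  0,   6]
λ = 1: alg = 3, geom = 1; λ = 6: alg = 1, geom = 1

Step 1 — factor the characteristic polynomial to read off the algebraic multiplicities:
  χ_A(x) = (x - 6)*(x - 1)^3

Step 2 — compute geometric multiplicities via the rank-nullity identity g(λ) = n − rank(A − λI):
  rank(A − (1)·I) = 3, so dim ker(A − (1)·I) = n − 3 = 1
  rank(A − (6)·I) = 3, so dim ker(A − (6)·I) = n − 3 = 1

Summary:
  λ = 1: algebraic multiplicity = 3, geometric multiplicity = 1
  λ = 6: algebraic multiplicity = 1, geometric multiplicity = 1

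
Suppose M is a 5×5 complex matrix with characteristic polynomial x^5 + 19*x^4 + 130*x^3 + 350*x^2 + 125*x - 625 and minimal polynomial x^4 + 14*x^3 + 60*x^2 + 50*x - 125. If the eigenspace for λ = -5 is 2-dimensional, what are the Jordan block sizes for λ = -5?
Block sizes for λ = -5: [3, 1]

Step 1 — from the characteristic polynomial, algebraic multiplicity of λ = -5 is 4. From dim ker(M − (-5)·I) = 2, there are exactly 2 Jordan blocks for λ = -5.
Step 2 — from the minimal polynomial, the factor (x + 5)^3 tells us the largest block for λ = -5 has size 3.
Step 3 — with total size 4, 2 blocks, and largest block 3, the block sizes (in nonincreasing order) are [3, 1].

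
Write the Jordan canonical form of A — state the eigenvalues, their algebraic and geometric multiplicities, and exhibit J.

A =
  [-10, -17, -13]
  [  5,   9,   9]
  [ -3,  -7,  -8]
J_3(-3)

The characteristic polynomial is
  det(x·I − A) = x^3 + 9*x^2 + 27*x + 27 = (x + 3)^3

Eigenvalues and multiplicities (the geometric multiplicity of λ is n − rank(A − λI), which equals the number of Jordan blocks for λ):
  λ = -3: algebraic multiplicity = 3, geometric multiplicity = 1

Determining the block sizes for each eigenvalue:
  λ = -3: one block (gm = 1), so the single block has size am = 3 → block sizes [3]

Assembling the blocks gives a Jordan form
J =
  [-3,  1,  0]
  [ 0, -3,  1]
  [ 0,  0, -3]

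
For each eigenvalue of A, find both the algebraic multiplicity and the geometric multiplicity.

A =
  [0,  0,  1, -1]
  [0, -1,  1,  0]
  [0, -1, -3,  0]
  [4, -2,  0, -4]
λ = -2: alg = 4, geom = 2

Step 1 — factor the characteristic polynomial to read off the algebraic multiplicities:
  χ_A(x) = (x + 2)^4

Step 2 — compute geometric multiplicities via the rank-nullity identity g(λ) = n − rank(A − λI):
  rank(A − (-2)·I) = 2, so dim ker(A − (-2)·I) = n − 2 = 2

Summary:
  λ = -2: algebraic multiplicity = 4, geometric multiplicity = 2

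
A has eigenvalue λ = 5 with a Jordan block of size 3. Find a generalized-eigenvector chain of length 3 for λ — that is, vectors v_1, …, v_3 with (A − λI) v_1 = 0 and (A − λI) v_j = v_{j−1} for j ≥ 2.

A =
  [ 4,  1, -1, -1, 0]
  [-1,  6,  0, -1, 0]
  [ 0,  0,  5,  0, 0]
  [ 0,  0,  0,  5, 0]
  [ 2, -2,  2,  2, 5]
A Jordan chain for λ = 5 of length 3:
v_1 = (1, 1, 0, 0, -2)ᵀ
v_2 = (-1, 0, 0, 0, 2)ᵀ
v_3 = (0, 0, 1, 0, 0)ᵀ

Let N = A − (5)·I. We want v_3 with N^3 v_3 = 0 but N^2 v_3 ≠ 0; then v_{j-1} := N · v_j for j = 3, …, 2.

Pick v_3 = (0, 0, 1, 0, 0)ᵀ.
Then v_2 = N · v_3 = (-1, 0, 0, 0, 2)ᵀ.
Then v_1 = N · v_2 = (1, 1, 0, 0, -2)ᵀ.

Sanity check: (A − (5)·I) v_1 = (0, 0, 0, 0, 0)ᵀ = 0. ✓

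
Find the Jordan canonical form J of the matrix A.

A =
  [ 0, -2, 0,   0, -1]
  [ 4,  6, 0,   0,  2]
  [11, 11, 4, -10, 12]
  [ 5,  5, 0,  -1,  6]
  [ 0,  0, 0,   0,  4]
J_1(-1) ⊕ J_1(2) ⊕ J_3(4)

The characteristic polynomial is
  det(x·I − A) = x^5 - 13*x^4 + 58*x^3 - 88*x^2 - 32*x + 128 = (x - 4)^3*(x - 2)*(x + 1)

Eigenvalues and multiplicities (the geometric multiplicity of λ is n − rank(A − λI), which equals the number of Jordan blocks for λ):
  λ = -1: algebraic multiplicity = 1, geometric multiplicity = 1
  λ = 2: algebraic multiplicity = 1, geometric multiplicity = 1
  λ = 4: algebraic multiplicity = 3, geometric multiplicity = 1

Determining the block sizes for each eigenvalue:
  λ = -1: one block (gm = 1), so the single block has size am = 1 → block sizes [1]
  λ = 2: one block (gm = 1), so the single block has size am = 1 → block sizes [1]
  λ = 4: one block (gm = 1), so the single block has size am = 3 → block sizes [3]

Assembling the blocks gives a Jordan form
J =
  [-1, 0, 0, 0, 0]
  [ 0, 2, 0, 0, 0]
  [ 0, 0, 4, 1, 0]
  [ 0, 0, 0, 4, 1]
  [ 0, 0, 0, 0, 4]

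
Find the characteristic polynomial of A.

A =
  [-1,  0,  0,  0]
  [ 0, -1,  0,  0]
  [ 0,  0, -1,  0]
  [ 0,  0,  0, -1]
x^4 + 4*x^3 + 6*x^2 + 4*x + 1

Expanding det(x·I − A) (e.g. by cofactor expansion or by noting that A is similar to its Jordan form J, which has the same characteristic polynomial as A) gives
  χ_A(x) = x^4 + 4*x^3 + 6*x^2 + 4*x + 1
which factors as (x + 1)^4. The eigenvalues (with algebraic multiplicities) are λ = -1 with multiplicity 4.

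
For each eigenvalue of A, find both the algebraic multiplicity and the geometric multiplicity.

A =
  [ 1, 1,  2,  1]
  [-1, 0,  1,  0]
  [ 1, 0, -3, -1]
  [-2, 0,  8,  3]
λ = 0: alg = 3, geom = 1; λ = 1: alg = 1, geom = 1

Step 1 — factor the characteristic polynomial to read off the algebraic multiplicities:
  χ_A(x) = x^3*(x - 1)

Step 2 — compute geometric multiplicities via the rank-nullity identity g(λ) = n − rank(A − λI):
  rank(A − (0)·I) = 3, so dim ker(A − (0)·I) = n − 3 = 1
  rank(A − (1)·I) = 3, so dim ker(A − (1)·I) = n − 3 = 1

Summary:
  λ = 0: algebraic multiplicity = 3, geometric multiplicity = 1
  λ = 1: algebraic multiplicity = 1, geometric multiplicity = 1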